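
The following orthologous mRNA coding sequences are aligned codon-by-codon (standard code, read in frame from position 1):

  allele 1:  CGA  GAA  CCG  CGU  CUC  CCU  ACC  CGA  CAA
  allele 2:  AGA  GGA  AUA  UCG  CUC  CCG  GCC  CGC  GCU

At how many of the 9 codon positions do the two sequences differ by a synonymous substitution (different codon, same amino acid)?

Codon 1: CGA Arg / AGA Arg — synonymous.
Codon 2: GAA Glu / GGA Gly — nonsynonymous.
Codon 3: CCG Pro / AUA Ile — nonsynonymous.
Codon 4: CGU Arg / UCG Ser — nonsynonymous.
Codon 5: CUC Leu / CUC Leu — identical.
Codon 6: CCU Pro / CCG Pro — synonymous.
Codon 7: ACC Thr / GCC Ala — nonsynonymous.
Codon 8: CGA Arg / CGC Arg — synonymous.
Codon 9: CAA Gln / GCU Ala — nonsynonymous.
Synonymous differences: 3.

3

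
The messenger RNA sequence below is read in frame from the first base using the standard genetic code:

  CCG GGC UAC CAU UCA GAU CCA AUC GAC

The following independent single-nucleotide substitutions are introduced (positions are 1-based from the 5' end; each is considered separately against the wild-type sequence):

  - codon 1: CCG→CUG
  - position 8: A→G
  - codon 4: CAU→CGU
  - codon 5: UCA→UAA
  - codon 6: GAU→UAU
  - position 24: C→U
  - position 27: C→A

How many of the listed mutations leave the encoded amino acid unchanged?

1

Codon 1: CCG (Pro) → CUG (Leu) — missense.
Codon 3: UAC (Tyr) → UGC (Cys) — missense.
Codon 4: CAU (His) → CGU (Arg) — missense.
Codon 5: UCA (Ser) → UAA (Stop) — nonsense.
Codon 6: GAU (Asp) → UAU (Tyr) — missense.
Codon 8: AUC (Ile) → AUU (Ile) — synonymous.
Codon 9: GAC (Asp) → GAA (Glu) — missense.
Synonymous: 1 of 7.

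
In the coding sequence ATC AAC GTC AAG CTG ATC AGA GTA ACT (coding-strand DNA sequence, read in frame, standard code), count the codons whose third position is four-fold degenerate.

Codon 1 ATC (Ile): third position 3-fold.
Codon 2 AAC (Asn): third position 2-fold.
Codon 3 GTC (Val): third position 4-fold.
Codon 4 AAG (Lys): third position 2-fold.
Codon 5 CTG (Leu): third position 4-fold.
Codon 6 ATC (Ile): third position 3-fold.
Codon 7 AGA (Arg): third position 2-fold.
Codon 8 GTA (Val): third position 4-fold.
Codon 9 ACT (Thr): third position 4-fold.
Four-fold degenerate third positions: 4.

4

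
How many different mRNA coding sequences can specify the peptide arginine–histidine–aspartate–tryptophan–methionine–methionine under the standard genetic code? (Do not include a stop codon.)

24

Arg: 6 codons.
His: 2 codons.
Asp: 2 codons.
Trp: 1 codon.
Met: 1 codon.
Met: 1 codon.
6 × 2 × 2 × 1 × 1 × 1 = 24.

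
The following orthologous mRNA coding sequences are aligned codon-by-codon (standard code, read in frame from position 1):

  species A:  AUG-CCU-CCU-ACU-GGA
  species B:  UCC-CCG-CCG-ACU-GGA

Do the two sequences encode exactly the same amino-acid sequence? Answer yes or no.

Codon 1: AUG Met / UCC Ser — nonsynonymous.
Codon 2: CCU Pro / CCG Pro — synonymous.
Codon 3: CCU Pro / CCG Pro — synonymous.
Codon 4: ACU Thr / ACU Thr — identical.
Codon 5: GGA Gly / GGA Gly — identical.
Nonsynonymous differences: 1 → different protein.

no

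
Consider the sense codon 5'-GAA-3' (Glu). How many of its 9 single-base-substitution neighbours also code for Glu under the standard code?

1

Position 1: none → 0 synonymous.
Position 2: none → 0 synonymous.
Position 3: GAG → 1 synonymous.
Total: 0 + 0 + 1 = 1.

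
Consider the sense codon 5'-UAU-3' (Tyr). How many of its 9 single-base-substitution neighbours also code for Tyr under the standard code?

1

Position 1: none → 0 synonymous.
Position 2: none → 0 synonymous.
Position 3: UAC → 1 synonymous.
Total: 0 + 0 + 1 = 1.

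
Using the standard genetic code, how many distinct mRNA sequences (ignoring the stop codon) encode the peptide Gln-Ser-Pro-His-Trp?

96

Gln: 2 codons.
Ser: 6 codons.
Pro: 4 codons.
His: 2 codons.
Trp: 1 codon.
2 × 6 × 4 × 2 × 1 = 96.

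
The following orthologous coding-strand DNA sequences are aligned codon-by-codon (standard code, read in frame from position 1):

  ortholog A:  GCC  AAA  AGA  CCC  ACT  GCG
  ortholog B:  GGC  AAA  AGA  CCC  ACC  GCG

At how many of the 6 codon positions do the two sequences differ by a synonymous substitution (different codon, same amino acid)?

1

Codon 1: GCC Ala / GGC Gly — nonsynonymous.
Codon 2: AAA Lys / AAA Lys — identical.
Codon 3: AGA Arg / AGA Arg — identical.
Codon 4: CCC Pro / CCC Pro — identical.
Codon 5: ACT Thr / ACC Thr — synonymous.
Codon 6: GCG Ala / GCG Ala — identical.
Synonymous differences: 1.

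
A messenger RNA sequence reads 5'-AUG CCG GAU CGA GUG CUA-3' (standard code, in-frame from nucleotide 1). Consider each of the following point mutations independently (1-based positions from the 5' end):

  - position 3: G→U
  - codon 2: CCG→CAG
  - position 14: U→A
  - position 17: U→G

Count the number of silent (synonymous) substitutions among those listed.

Codon 1: AUG (Met) → AUU (Ile) — missense.
Codon 2: CCG (Pro) → CAG (Gln) — missense.
Codon 5: GUG (Val) → GAG (Glu) — missense.
Codon 6: CUA (Leu) → CGA (Arg) — missense.
Synonymous: 0 of 4.

0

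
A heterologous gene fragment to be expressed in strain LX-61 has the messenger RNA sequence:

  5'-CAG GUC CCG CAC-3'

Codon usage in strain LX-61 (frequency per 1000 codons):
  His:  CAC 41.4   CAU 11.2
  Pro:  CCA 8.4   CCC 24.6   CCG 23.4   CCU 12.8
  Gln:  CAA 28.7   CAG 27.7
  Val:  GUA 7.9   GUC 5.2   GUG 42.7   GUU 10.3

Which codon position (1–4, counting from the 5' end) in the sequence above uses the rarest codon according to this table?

Codon 1 CAG (Gln): 27.7 per 1000.
Codon 2 GUC (Val): 5.2 per 1000.
Codon 3 CCG (Pro): 23.4 per 1000.
Codon 4 CAC (His): 41.4 per 1000.
Lowest frequency is 5.2 at codon 2.

2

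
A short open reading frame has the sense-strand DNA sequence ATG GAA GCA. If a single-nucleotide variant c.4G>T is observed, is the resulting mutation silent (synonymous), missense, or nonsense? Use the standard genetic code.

Position 4 falls in codon 2: GAA → Glu.
After the substitution the codon is TAA → Stop.
The new codon is a stop codon, so this is a nonsense mutation.

nonsense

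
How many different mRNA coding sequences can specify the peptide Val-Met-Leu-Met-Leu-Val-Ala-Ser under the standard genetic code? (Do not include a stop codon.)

13824

Val: 4 codons.
Met: 1 codon.
Leu: 6 codons.
Met: 1 codon.
Leu: 6 codons.
Val: 4 codons.
Ala: 4 codons.
Ser: 6 codons.
4 × 1 × 6 × 1 × 6 × 4 × 4 × 6 = 13824.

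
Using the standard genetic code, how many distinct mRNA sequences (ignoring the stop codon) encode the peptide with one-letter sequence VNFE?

32

Val: 4 codons.
Asn: 2 codons.
Phe: 2 codons.
Glu: 2 codons.
4 × 2 × 2 × 2 = 32.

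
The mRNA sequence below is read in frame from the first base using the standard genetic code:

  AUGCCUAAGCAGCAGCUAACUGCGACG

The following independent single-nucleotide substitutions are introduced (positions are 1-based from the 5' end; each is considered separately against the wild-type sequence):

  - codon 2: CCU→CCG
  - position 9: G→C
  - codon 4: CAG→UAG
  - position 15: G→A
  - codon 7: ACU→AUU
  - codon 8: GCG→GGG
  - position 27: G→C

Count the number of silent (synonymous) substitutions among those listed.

Codon 2: CCU (Pro) → CCG (Pro) — synonymous.
Codon 3: AAG (Lys) → AAC (Asn) — missense.
Codon 4: CAG (Gln) → UAG (Stop) — nonsense.
Codon 5: CAG (Gln) → CAA (Gln) — synonymous.
Codon 7: ACU (Thr) → AUU (Ile) — missense.
Codon 8: GCG (Ala) → GGG (Gly) — missense.
Codon 9: ACG (Thr) → ACC (Thr) — synonymous.
Synonymous: 3 of 7.

3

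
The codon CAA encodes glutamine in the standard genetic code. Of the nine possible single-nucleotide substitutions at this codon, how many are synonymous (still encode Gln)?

Position 1: none → 0 synonymous.
Position 2: none → 0 synonymous.
Position 3: CAG → 1 synonymous.
Total: 0 + 0 + 1 = 1.

1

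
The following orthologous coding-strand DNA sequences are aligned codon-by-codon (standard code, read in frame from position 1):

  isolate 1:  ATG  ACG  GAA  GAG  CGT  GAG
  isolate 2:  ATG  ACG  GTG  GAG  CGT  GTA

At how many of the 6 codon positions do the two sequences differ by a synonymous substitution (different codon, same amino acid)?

0

Codon 1: ATG Met / ATG Met — identical.
Codon 2: ACG Thr / ACG Thr — identical.
Codon 3: GAA Glu / GTG Val — nonsynonymous.
Codon 4: GAG Glu / GAG Glu — identical.
Codon 5: CGT Arg / CGT Arg — identical.
Codon 6: GAG Glu / GTA Val — nonsynonymous.
Synonymous differences: 0.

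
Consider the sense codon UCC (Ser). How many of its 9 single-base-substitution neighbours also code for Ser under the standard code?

Position 1: none → 0 synonymous.
Position 2: none → 0 synonymous.
Position 3: UCU, UCA, UCG → 3 synonymous.
Total: 0 + 0 + 3 = 3.

3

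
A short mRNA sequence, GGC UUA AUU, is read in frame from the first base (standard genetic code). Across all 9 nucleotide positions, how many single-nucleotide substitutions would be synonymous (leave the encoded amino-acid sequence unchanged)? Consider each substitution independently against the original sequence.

7

Codon 1 (GGC, Gly): 3 synonymous substitutions.
Codon 2 (UUA, Leu): 2 synonymous substitutions.
Codon 3 (AUU, Ile): 2 synonymous substitutions.
Total: 3 + 2 + 2 = 7.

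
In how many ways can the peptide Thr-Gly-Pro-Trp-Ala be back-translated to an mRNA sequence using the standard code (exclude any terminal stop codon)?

256

Thr: 4 codons.
Gly: 4 codons.
Pro: 4 codons.
Trp: 1 codon.
Ala: 4 codons.
4 × 4 × 4 × 1 × 4 = 256.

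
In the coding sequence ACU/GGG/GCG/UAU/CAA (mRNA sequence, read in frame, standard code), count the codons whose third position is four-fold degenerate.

Codon 1 ACU (Thr): third position 4-fold.
Codon 2 GGG (Gly): third position 4-fold.
Codon 3 GCG (Ala): third position 4-fold.
Codon 4 UAU (Tyr): third position 2-fold.
Codon 5 CAA (Gln): third position 2-fold.
Four-fold degenerate third positions: 3.

3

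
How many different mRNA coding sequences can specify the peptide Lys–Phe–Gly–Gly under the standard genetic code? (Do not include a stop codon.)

Lys: 2 codons.
Phe: 2 codons.
Gly: 4 codons.
Gly: 4 codons.
2 × 2 × 4 × 4 = 64.

64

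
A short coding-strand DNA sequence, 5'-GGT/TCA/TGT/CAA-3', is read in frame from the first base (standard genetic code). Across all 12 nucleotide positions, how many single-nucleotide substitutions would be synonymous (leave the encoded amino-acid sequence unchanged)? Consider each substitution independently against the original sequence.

Codon 1 (GGT, Gly): 3 synonymous substitutions.
Codon 2 (TCA, Ser): 3 synonymous substitutions.
Codon 3 (TGT, Cys): 1 synonymous substitution.
Codon 4 (CAA, Gln): 1 synonymous substitution.
Total: 3 + 3 + 1 + 1 = 8.

8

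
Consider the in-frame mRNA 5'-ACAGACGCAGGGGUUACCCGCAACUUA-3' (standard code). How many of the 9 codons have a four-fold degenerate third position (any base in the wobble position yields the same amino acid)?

6

Codon 1 ACA (Thr): third position 4-fold.
Codon 2 GAC (Asp): third position 2-fold.
Codon 3 GCA (Ala): third position 4-fold.
Codon 4 GGG (Gly): third position 4-fold.
Codon 5 GUU (Val): third position 4-fold.
Codon 6 ACC (Thr): third position 4-fold.
Codon 7 CGC (Arg): third position 4-fold.
Codon 8 AAC (Asn): third position 2-fold.
Codon 9 UUA (Leu): third position 2-fold.
Four-fold degenerate third positions: 6.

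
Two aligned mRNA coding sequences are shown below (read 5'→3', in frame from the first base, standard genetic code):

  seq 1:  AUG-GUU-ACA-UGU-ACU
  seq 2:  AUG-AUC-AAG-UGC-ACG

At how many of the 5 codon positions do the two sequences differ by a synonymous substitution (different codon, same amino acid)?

Codon 1: AUG Met / AUG Met — identical.
Codon 2: GUU Val / AUC Ile — nonsynonymous.
Codon 3: ACA Thr / AAG Lys — nonsynonymous.
Codon 4: UGU Cys / UGC Cys — synonymous.
Codon 5: ACU Thr / ACG Thr — synonymous.
Synonymous differences: 2.

2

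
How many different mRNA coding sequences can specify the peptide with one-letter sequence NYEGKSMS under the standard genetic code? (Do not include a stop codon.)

Asn: 2 codons.
Tyr: 2 codons.
Glu: 2 codons.
Gly: 4 codons.
Lys: 2 codons.
Ser: 6 codons.
Met: 1 codon.
Ser: 6 codons.
2 × 2 × 2 × 4 × 2 × 6 × 1 × 6 = 2304.

2304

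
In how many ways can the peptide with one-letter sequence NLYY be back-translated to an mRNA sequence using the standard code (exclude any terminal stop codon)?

48

Asn: 2 codons.
Leu: 6 codons.
Tyr: 2 codons.
Tyr: 2 codons.
2 × 6 × 2 × 2 = 48.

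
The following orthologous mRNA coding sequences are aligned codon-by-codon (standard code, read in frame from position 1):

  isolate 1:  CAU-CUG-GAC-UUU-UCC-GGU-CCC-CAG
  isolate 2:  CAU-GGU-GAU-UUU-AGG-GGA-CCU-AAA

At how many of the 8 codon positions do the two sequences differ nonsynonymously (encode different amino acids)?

Codon 1: CAU His / CAU His — identical.
Codon 2: CUG Leu / GGU Gly — nonsynonymous.
Codon 3: GAC Asp / GAU Asp — synonymous.
Codon 4: UUU Phe / UUU Phe — identical.
Codon 5: UCC Ser / AGG Arg — nonsynonymous.
Codon 6: GGU Gly / GGA Gly — synonymous.
Codon 7: CCC Pro / CCU Pro — synonymous.
Codon 8: CAG Gln / AAA Lys — nonsynonymous.
Nonsynonymous differences: 3.

3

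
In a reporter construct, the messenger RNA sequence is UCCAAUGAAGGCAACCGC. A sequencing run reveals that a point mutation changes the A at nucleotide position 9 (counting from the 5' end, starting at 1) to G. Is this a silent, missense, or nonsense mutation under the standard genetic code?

silent

Position 9 falls in codon 3: GAA → Glu.
After the substitution the codon is GAG → Glu.
Both encode Glu, so the change is synonymous.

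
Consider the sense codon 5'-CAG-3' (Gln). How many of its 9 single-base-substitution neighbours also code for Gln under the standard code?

1

Position 1: none → 0 synonymous.
Position 2: none → 0 synonymous.
Position 3: CAA → 1 synonymous.
Total: 0 + 0 + 1 = 1.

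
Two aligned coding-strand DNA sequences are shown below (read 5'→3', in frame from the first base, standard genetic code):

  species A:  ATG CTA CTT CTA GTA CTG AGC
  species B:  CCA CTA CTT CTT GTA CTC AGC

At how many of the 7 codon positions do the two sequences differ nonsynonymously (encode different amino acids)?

1

Codon 1: ATG Met / CCA Pro — nonsynonymous.
Codon 2: CTA Leu / CTA Leu — identical.
Codon 3: CTT Leu / CTT Leu — identical.
Codon 4: CTA Leu / CTT Leu — synonymous.
Codon 5: GTA Val / GTA Val — identical.
Codon 6: CTG Leu / CTC Leu — synonymous.
Codon 7: AGC Ser / AGC Ser — identical.
Nonsynonymous differences: 1.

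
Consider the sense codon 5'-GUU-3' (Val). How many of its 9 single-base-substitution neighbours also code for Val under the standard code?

3

Position 1: none → 0 synonymous.
Position 2: none → 0 synonymous.
Position 3: GUC, GUA, GUG → 3 synonymous.
Total: 0 + 0 + 3 = 3.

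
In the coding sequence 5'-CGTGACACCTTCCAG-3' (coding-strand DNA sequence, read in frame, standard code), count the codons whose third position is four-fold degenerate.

Codon 1 CGT (Arg): third position 4-fold.
Codon 2 GAC (Asp): third position 2-fold.
Codon 3 ACC (Thr): third position 4-fold.
Codon 4 TTC (Phe): third position 2-fold.
Codon 5 CAG (Gln): third position 2-fold.
Four-fold degenerate third positions: 2.

2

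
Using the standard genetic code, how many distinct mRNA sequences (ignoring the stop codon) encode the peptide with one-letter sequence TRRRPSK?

Thr: 4 codons.
Arg: 6 codons.
Arg: 6 codons.
Arg: 6 codons.
Pro: 4 codons.
Ser: 6 codons.
Lys: 2 codons.
4 × 6 × 6 × 6 × 4 × 6 × 2 = 41472.

41472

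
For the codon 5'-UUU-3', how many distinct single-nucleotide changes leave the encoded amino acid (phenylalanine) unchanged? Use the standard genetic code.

Position 1: none → 0 synonymous.
Position 2: none → 0 synonymous.
Position 3: UUC → 1 synonymous.
Total: 0 + 0 + 1 = 1.

1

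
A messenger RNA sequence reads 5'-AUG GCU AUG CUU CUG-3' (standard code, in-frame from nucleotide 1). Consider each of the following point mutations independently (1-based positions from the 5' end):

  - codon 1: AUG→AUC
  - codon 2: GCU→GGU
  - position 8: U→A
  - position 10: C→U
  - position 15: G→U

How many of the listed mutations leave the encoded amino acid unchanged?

Codon 1: AUG (Met) → AUC (Ile) — missense.
Codon 2: GCU (Ala) → GGU (Gly) — missense.
Codon 3: AUG (Met) → AAG (Lys) — missense.
Codon 4: CUU (Leu) → UUU (Phe) — missense.
Codon 5: CUG (Leu) → CUU (Leu) — synonymous.
Synonymous: 1 of 5.

1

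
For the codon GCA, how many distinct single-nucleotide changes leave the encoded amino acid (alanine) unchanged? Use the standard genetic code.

Position 1: none → 0 synonymous.
Position 2: none → 0 synonymous.
Position 3: GCU, GCC, GCG → 3 synonymous.
Total: 0 + 0 + 3 = 3.

3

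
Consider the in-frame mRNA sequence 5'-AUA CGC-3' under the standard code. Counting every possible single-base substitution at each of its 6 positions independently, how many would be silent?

Codon 1 (AUA, Ile): 2 synonymous substitutions.
Codon 2 (CGC, Arg): 3 synonymous substitutions.
Total: 2 + 3 = 5.

5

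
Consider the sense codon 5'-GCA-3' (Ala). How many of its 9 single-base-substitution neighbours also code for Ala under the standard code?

3

Position 1: none → 0 synonymous.
Position 2: none → 0 synonymous.
Position 3: GCU, GCC, GCG → 3 synonymous.
Total: 0 + 0 + 3 = 3.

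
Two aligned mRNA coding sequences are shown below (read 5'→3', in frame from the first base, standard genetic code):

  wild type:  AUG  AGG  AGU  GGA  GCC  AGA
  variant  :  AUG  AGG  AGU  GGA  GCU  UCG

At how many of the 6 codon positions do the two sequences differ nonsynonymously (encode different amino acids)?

Codon 1: AUG Met / AUG Met — identical.
Codon 2: AGG Arg / AGG Arg — identical.
Codon 3: AGU Ser / AGU Ser — identical.
Codon 4: GGA Gly / GGA Gly — identical.
Codon 5: GCC Ala / GCU Ala — synonymous.
Codon 6: AGA Arg / UCG Ser — nonsynonymous.
Nonsynonymous differences: 1.

1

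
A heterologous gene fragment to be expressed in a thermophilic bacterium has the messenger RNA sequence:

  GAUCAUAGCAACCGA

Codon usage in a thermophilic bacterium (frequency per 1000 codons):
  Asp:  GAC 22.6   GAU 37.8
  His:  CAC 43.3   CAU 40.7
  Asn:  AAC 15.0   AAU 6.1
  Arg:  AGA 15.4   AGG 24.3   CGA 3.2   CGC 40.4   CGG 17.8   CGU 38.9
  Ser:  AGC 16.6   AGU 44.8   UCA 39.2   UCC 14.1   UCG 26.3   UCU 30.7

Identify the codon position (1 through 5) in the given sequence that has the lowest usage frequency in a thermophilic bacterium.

Codon 1 GAU (Asp): 37.8 per 1000.
Codon 2 CAU (His): 40.7 per 1000.
Codon 3 AGC (Ser): 16.6 per 1000.
Codon 4 AAC (Asn): 15.0 per 1000.
Codon 5 CGA (Arg): 3.2 per 1000.
Lowest frequency is 3.2 at codon 5.

5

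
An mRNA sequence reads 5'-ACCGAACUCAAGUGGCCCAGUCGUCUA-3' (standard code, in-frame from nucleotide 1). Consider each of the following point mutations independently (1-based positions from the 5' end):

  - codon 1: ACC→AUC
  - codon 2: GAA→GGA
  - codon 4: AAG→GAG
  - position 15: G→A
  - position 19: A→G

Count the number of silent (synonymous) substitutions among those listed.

Codon 1: ACC (Thr) → AUC (Ile) — missense.
Codon 2: GAA (Glu) → GGA (Gly) — missense.
Codon 4: AAG (Lys) → GAG (Glu) — missense.
Codon 5: UGG (Trp) → UGA (Stop) — nonsense.
Codon 7: AGU (Ser) → GGU (Gly) — missense.
Synonymous: 0 of 5.

0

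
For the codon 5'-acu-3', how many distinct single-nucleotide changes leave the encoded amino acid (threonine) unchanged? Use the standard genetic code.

Position 1: none → 0 synonymous.
Position 2: none → 0 synonymous.
Position 3: ACC, ACA, ACG → 3 synonymous.
Total: 0 + 0 + 3 = 3.

3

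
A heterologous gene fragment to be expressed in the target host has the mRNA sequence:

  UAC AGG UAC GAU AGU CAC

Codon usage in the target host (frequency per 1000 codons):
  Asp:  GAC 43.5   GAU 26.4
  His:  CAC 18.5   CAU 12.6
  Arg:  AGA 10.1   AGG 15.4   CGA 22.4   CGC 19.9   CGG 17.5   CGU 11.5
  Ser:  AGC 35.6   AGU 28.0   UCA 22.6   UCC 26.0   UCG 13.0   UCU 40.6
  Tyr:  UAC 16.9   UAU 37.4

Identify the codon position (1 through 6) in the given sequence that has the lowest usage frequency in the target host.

2

Codon 1 UAC (Tyr): 16.9 per 1000.
Codon 2 AGG (Arg): 15.4 per 1000.
Codon 3 UAC (Tyr): 16.9 per 1000.
Codon 4 GAU (Asp): 26.4 per 1000.
Codon 5 AGU (Ser): 28.0 per 1000.
Codon 6 CAC (His): 18.5 per 1000.
Lowest frequency is 15.4 at codon 2.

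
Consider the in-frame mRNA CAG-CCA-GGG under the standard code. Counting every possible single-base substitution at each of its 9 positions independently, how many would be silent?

Codon 1 (CAG, Gln): 1 synonymous substitution.
Codon 2 (CCA, Pro): 3 synonymous substitutions.
Codon 3 (GGG, Gly): 3 synonymous substitutions.
Total: 1 + 3 + 3 = 7.

7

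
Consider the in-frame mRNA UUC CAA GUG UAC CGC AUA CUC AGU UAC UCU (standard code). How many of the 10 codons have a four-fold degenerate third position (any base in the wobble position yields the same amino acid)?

Codon 1 UUC (Phe): third position 2-fold.
Codon 2 CAA (Gln): third position 2-fold.
Codon 3 GUG (Val): third position 4-fold.
Codon 4 UAC (Tyr): third position 2-fold.
Codon 5 CGC (Arg): third position 4-fold.
Codon 6 AUA (Ile): third position 3-fold.
Codon 7 CUC (Leu): third position 4-fold.
Codon 8 AGU (Ser): third position 2-fold.
Codon 9 UAC (Tyr): third position 2-fold.
Codon 10 UCU (Ser): third position 4-fold.
Four-fold degenerate third positions: 4.

4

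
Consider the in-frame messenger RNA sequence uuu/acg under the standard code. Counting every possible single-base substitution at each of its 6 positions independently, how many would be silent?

Codon 1 (UUU, Phe): 1 synonymous substitution.
Codon 2 (ACG, Thr): 3 synonymous substitutions.
Total: 1 + 3 = 4.

4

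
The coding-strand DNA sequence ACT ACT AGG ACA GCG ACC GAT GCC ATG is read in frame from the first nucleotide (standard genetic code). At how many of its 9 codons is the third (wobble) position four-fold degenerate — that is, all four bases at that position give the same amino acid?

Codon 1 ACT (Thr): third position 4-fold.
Codon 2 ACT (Thr): third position 4-fold.
Codon 3 AGG (Arg): third position 2-fold.
Codon 4 ACA (Thr): third position 4-fold.
Codon 5 GCG (Ala): third position 4-fold.
Codon 6 ACC (Thr): third position 4-fold.
Codon 7 GAT (Asp): third position 2-fold.
Codon 8 GCC (Ala): third position 4-fold.
Codon 9 ATG (Met): third position 1-fold.
Four-fold degenerate third positions: 6.

6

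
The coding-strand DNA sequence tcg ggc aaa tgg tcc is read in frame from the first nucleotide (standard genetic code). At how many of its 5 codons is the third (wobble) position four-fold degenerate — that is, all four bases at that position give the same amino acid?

3

Codon 1 TCG (Ser): third position 4-fold.
Codon 2 GGC (Gly): third position 4-fold.
Codon 3 AAA (Lys): third position 2-fold.
Codon 4 TGG (Trp): third position 1-fold.
Codon 5 TCC (Ser): third position 4-fold.
Four-fold degenerate third positions: 3.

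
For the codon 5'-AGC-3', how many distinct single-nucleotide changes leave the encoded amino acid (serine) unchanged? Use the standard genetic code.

1

Position 1: none → 0 synonymous.
Position 2: none → 0 synonymous.
Position 3: AGU → 1 synonymous.
Total: 0 + 0 + 1 = 1.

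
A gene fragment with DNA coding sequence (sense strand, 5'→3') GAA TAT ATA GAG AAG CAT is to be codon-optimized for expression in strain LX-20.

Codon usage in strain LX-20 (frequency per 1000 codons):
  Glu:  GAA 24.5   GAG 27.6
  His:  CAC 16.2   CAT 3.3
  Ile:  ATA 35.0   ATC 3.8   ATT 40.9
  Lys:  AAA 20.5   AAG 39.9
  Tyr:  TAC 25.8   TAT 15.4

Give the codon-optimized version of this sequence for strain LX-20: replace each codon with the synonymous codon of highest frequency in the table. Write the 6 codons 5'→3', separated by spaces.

Codon 1 (Glu): best is GAG at 27.6.
Codon 2 (Tyr): best is TAC at 25.8.
Codon 3 (Ile): best is ATT at 40.9.
Codon 4 (Glu): best is GAG at 27.6.
Codon 5 (Lys): best is AAG at 39.9.
Codon 6 (His): best is CAC at 16.2.

GAG TAC ATT GAG AAG CAC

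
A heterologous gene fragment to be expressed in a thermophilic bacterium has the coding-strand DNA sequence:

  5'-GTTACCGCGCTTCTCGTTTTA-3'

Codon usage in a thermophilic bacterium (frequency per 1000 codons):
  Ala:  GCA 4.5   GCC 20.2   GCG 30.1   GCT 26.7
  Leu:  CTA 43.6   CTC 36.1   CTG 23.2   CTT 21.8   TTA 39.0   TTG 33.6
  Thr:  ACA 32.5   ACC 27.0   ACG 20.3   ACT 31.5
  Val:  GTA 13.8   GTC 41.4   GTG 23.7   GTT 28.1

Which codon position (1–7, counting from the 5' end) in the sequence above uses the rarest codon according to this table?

Codon 1 GTT (Val): 28.1 per 1000.
Codon 2 ACC (Thr): 27.0 per 1000.
Codon 3 GCG (Ala): 30.1 per 1000.
Codon 4 CTT (Leu): 21.8 per 1000.
Codon 5 CTC (Leu): 36.1 per 1000.
Codon 6 GTT (Val): 28.1 per 1000.
Codon 7 TTA (Leu): 39.0 per 1000.
Lowest frequency is 21.8 at codon 4.

4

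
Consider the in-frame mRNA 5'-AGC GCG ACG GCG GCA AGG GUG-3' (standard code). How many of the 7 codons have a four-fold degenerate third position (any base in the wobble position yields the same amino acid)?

Codon 1 AGC (Ser): third position 2-fold.
Codon 2 GCG (Ala): third position 4-fold.
Codon 3 ACG (Thr): third position 4-fold.
Codon 4 GCG (Ala): third position 4-fold.
Codon 5 GCA (Ala): third position 4-fold.
Codon 6 AGG (Arg): third position 2-fold.
Codon 7 GUG (Val): third position 4-fold.
Four-fold degenerate third positions: 5.

5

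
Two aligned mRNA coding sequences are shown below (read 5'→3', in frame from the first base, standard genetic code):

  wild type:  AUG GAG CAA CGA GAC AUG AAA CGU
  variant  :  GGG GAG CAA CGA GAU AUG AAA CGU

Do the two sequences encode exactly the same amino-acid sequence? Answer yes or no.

no

Codon 1: AUG Met / GGG Gly — nonsynonymous.
Codon 2: GAG Glu / GAG Glu — identical.
Codon 3: CAA Gln / CAA Gln — identical.
Codon 4: CGA Arg / CGA Arg — identical.
Codon 5: GAC Asp / GAU Asp — synonymous.
Codon 6: AUG Met / AUG Met — identical.
Codon 7: AAA Lys / AAA Lys — identical.
Codon 8: CGU Arg / CGU Arg — identical.
Nonsynonymous differences: 1 → different protein.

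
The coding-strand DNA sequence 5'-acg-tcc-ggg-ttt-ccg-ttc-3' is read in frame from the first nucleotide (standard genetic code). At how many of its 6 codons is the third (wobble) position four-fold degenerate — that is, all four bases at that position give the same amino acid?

Codon 1 ACG (Thr): third position 4-fold.
Codon 2 TCC (Ser): third position 4-fold.
Codon 3 GGG (Gly): third position 4-fold.
Codon 4 TTT (Phe): third position 2-fold.
Codon 5 CCG (Pro): third position 4-fold.
Codon 6 TTC (Phe): third position 2-fold.
Four-fold degenerate third positions: 4.

4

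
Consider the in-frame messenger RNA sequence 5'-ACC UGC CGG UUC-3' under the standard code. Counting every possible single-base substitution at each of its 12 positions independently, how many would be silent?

9

Codon 1 (ACC, Thr): 3 synonymous substitutions.
Codon 2 (UGC, Cys): 1 synonymous substitution.
Codon 3 (CGG, Arg): 4 synonymous substitutions.
Codon 4 (UUC, Phe): 1 synonymous substitution.
Total: 3 + 1 + 4 + 1 = 9.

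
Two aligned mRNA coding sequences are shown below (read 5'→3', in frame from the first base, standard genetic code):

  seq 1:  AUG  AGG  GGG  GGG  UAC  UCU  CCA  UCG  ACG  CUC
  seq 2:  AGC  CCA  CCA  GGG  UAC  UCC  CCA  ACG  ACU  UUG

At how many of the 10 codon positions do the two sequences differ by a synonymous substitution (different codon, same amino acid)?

Codon 1: AUG Met / AGC Ser — nonsynonymous.
Codon 2: AGG Arg / CCA Pro — nonsynonymous.
Codon 3: GGG Gly / CCA Pro — nonsynonymous.
Codon 4: GGG Gly / GGG Gly — identical.
Codon 5: UAC Tyr / UAC Tyr — identical.
Codon 6: UCU Ser / UCC Ser — synonymous.
Codon 7: CCA Pro / CCA Pro — identical.
Codon 8: UCG Ser / ACG Thr — nonsynonymous.
Codon 9: ACG Thr / ACU Thr — synonymous.
Codon 10: CUC Leu / UUG Leu — synonymous.
Synonymous differences: 3.

3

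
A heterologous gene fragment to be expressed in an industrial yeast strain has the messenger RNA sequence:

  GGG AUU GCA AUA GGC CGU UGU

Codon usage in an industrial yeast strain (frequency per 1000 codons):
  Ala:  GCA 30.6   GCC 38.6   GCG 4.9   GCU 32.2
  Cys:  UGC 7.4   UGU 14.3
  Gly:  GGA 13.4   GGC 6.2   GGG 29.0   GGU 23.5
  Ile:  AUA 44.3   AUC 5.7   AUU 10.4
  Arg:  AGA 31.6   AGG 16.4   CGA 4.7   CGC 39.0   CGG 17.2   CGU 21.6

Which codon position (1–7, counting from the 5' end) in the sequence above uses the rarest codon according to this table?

Codon 1 GGG (Gly): 29.0 per 1000.
Codon 2 AUU (Ile): 10.4 per 1000.
Codon 3 GCA (Ala): 30.6 per 1000.
Codon 4 AUA (Ile): 44.3 per 1000.
Codon 5 GGC (Gly): 6.2 per 1000.
Codon 6 CGU (Arg): 21.6 per 1000.
Codon 7 UGU (Cys): 14.3 per 1000.
Lowest frequency is 6.2 at codon 5.

5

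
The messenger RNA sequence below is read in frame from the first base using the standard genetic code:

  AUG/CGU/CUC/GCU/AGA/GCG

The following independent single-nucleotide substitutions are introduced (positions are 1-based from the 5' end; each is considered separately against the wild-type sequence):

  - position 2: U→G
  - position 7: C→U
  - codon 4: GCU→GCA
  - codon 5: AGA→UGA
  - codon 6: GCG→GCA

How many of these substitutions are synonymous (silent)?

2

Codon 1: AUG (Met) → AGG (Arg) — missense.
Codon 3: CUC (Leu) → UUC (Phe) — missense.
Codon 4: GCU (Ala) → GCA (Ala) — synonymous.
Codon 5: AGA (Arg) → UGA (Stop) — nonsense.
Codon 6: GCG (Ala) → GCA (Ala) — synonymous.
Synonymous: 2 of 5.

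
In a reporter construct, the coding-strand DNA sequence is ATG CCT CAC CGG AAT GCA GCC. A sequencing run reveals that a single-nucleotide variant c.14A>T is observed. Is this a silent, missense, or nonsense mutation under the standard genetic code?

missense

Position 14 falls in codon 5: AAT → Asn.
After the substitution the codon is ATT → Ile.
Asn ≠ Ile, so this is a missense mutation.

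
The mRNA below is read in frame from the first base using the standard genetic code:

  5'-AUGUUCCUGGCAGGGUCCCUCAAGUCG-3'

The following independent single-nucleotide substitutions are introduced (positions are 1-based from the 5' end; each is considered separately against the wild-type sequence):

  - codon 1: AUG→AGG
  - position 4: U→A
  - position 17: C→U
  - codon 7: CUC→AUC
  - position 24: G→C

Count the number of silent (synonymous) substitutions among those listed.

0

Codon 1: AUG (Met) → AGG (Arg) — missense.
Codon 2: UUC (Phe) → AUC (Ile) — missense.
Codon 6: UCC (Ser) → UUC (Phe) — missense.
Codon 7: CUC (Leu) → AUC (Ile) — missense.
Codon 8: AAG (Lys) → AAC (Asn) — missense.
Synonymous: 0 of 5.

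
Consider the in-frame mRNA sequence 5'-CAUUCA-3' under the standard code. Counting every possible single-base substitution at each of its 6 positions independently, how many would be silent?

4

Codon 1 (CAU, His): 1 synonymous substitution.
Codon 2 (UCA, Ser): 3 synonymous substitutions.
Total: 1 + 3 = 4.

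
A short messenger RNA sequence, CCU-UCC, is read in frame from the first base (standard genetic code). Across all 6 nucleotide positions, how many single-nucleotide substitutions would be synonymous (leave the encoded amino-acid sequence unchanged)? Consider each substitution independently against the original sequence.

Codon 1 (CCU, Pro): 3 synonymous substitutions.
Codon 2 (UCC, Ser): 3 synonymous substitutions.
Total: 3 + 3 = 6.

6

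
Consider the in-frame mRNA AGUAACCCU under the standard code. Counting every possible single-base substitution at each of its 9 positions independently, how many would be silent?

5

Codon 1 (AGU, Ser): 1 synonymous substitution.
Codon 2 (AAC, Asn): 1 synonymous substitution.
Codon 3 (CCU, Pro): 3 synonymous substitutions.
Total: 1 + 1 + 3 = 5.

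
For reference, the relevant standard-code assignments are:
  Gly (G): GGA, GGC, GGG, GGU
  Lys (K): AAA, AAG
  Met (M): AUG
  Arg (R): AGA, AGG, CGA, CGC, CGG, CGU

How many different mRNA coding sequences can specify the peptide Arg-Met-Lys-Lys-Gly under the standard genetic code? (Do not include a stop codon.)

96

Arg: 6 codons.
Met: 1 codon.
Lys: 2 codons.
Lys: 2 codons.
Gly: 4 codons.
6 × 1 × 2 × 2 × 4 = 96.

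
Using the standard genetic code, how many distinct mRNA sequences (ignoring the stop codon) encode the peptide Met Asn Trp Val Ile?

24

Met: 1 codon.
Asn: 2 codons.
Trp: 1 codon.
Val: 4 codons.
Ile: 3 codons.
1 × 2 × 1 × 4 × 3 = 24.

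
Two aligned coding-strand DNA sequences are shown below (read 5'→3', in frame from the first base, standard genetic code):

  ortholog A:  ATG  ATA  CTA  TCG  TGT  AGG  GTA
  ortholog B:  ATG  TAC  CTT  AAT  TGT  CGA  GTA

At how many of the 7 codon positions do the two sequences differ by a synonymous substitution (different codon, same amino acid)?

2

Codon 1: ATG Met / ATG Met — identical.
Codon 2: ATA Ile / TAC Tyr — nonsynonymous.
Codon 3: CTA Leu / CTT Leu — synonymous.
Codon 4: TCG Ser / AAT Asn — nonsynonymous.
Codon 5: TGT Cys / TGT Cys — identical.
Codon 6: AGG Arg / CGA Arg — synonymous.
Codon 7: GTA Val / GTA Val — identical.
Synonymous differences: 2.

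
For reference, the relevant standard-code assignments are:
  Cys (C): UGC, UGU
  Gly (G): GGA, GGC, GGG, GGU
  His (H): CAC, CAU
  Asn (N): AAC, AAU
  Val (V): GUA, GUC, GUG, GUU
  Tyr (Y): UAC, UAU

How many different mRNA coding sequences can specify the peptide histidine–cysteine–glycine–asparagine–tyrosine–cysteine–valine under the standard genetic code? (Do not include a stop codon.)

512

His: 2 codons.
Cys: 2 codons.
Gly: 4 codons.
Asn: 2 codons.
Tyr: 2 codons.
Cys: 2 codons.
Val: 4 codons.
2 × 2 × 4 × 2 × 2 × 2 × 4 = 512.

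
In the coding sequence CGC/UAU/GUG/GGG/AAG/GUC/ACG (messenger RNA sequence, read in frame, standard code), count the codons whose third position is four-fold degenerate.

5

Codon 1 CGC (Arg): third position 4-fold.
Codon 2 UAU (Tyr): third position 2-fold.
Codon 3 GUG (Val): third position 4-fold.
Codon 4 GGG (Gly): third position 4-fold.
Codon 5 AAG (Lys): third position 2-fold.
Codon 6 GUC (Val): third position 4-fold.
Codon 7 ACG (Thr): third position 4-fold.
Four-fold degenerate third positions: 5.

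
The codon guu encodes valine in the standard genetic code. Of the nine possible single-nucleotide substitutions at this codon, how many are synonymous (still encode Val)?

3

Position 1: none → 0 synonymous.
Position 2: none → 0 synonymous.
Position 3: GUC, GUA, GUG → 3 synonymous.
Total: 0 + 0 + 3 = 3.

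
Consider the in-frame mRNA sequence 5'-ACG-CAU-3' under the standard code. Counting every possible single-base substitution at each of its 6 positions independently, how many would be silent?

Codon 1 (ACG, Thr): 3 synonymous substitutions.
Codon 2 (CAU, His): 1 synonymous substitution.
Total: 3 + 1 = 4.

4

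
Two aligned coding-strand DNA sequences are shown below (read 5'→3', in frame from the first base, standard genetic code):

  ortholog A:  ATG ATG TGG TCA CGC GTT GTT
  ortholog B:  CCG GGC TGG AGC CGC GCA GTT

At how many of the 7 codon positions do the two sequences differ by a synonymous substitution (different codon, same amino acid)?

Codon 1: ATG Met / CCG Pro — nonsynonymous.
Codon 2: ATG Met / GGC Gly — nonsynonymous.
Codon 3: TGG Trp / TGG Trp — identical.
Codon 4: TCA Ser / AGC Ser — synonymous.
Codon 5: CGC Arg / CGC Arg — identical.
Codon 6: GTT Val / GCA Ala — nonsynonymous.
Codon 7: GTT Val / GTT Val — identical.
Synonymous differences: 1.

1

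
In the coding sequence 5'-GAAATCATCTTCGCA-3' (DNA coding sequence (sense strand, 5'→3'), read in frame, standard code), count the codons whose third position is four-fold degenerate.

1

Codon 1 GAA (Glu): third position 2-fold.
Codon 2 ATC (Ile): third position 3-fold.
Codon 3 ATC (Ile): third position 3-fold.
Codon 4 TTC (Phe): third position 2-fold.
Codon 5 GCA (Ala): third position 4-fold.
Four-fold degenerate third positions: 1.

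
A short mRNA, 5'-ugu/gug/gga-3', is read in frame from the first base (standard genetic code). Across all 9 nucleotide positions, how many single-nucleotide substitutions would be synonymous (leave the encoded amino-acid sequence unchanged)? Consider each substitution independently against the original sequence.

7

Codon 1 (UGU, Cys): 1 synonymous substitution.
Codon 2 (GUG, Val): 3 synonymous substitutions.
Codon 3 (GGA, Gly): 3 synonymous substitutions.
Total: 1 + 3 + 3 = 7.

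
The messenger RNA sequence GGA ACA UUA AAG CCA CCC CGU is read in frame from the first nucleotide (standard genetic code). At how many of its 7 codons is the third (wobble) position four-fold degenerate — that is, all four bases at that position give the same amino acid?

Codon 1 GGA (Gly): third position 4-fold.
Codon 2 ACA (Thr): third position 4-fold.
Codon 3 UUA (Leu): third position 2-fold.
Codon 4 AAG (Lys): third position 2-fold.
Codon 5 CCA (Pro): third position 4-fold.
Codon 6 CCC (Pro): third position 4-fold.
Codon 7 CGU (Arg): third position 4-fold.
Four-fold degenerate third positions: 5.

5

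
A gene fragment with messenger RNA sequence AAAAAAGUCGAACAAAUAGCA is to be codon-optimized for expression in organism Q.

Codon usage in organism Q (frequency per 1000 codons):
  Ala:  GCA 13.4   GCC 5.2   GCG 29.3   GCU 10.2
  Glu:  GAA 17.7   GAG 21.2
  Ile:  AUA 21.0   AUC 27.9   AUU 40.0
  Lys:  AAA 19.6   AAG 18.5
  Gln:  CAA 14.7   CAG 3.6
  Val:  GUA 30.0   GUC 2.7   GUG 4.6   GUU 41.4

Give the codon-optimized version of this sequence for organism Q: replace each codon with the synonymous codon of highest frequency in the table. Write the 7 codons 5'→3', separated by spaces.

AAA AAA GUU GAG CAA AUU GCG

Codon 1 (Lys): best is AAA at 19.6.
Codon 2 (Lys): best is AAA at 19.6.
Codon 3 (Val): best is GUU at 41.4.
Codon 4 (Glu): best is GAG at 21.2.
Codon 5 (Gln): best is CAA at 14.7.
Codon 6 (Ile): best is AUU at 40.0.
Codon 7 (Ala): best is GCG at 29.3.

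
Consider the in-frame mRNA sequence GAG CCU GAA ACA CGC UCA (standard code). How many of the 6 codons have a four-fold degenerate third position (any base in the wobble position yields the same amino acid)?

Codon 1 GAG (Glu): third position 2-fold.
Codon 2 CCU (Pro): third position 4-fold.
Codon 3 GAA (Glu): third position 2-fold.
Codon 4 ACA (Thr): third position 4-fold.
Codon 5 CGC (Arg): third position 4-fold.
Codon 6 UCA (Ser): third position 4-fold.
Four-fold degenerate third positions: 4.

4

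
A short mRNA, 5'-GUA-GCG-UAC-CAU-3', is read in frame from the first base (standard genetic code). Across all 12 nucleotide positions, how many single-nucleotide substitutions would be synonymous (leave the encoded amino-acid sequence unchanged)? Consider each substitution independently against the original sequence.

8

Codon 1 (GUA, Val): 3 synonymous substitutions.
Codon 2 (GCG, Ala): 3 synonymous substitutions.
Codon 3 (UAC, Tyr): 1 synonymous substitution.
Codon 4 (CAU, His): 1 synonymous substitution.
Total: 3 + 3 + 1 + 1 = 8.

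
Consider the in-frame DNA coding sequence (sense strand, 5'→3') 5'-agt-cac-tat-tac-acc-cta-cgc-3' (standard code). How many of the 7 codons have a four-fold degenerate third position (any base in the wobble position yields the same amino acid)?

Codon 1 AGT (Ser): third position 2-fold.
Codon 2 CAC (His): third position 2-fold.
Codon 3 TAT (Tyr): third position 2-fold.
Codon 4 TAC (Tyr): third position 2-fold.
Codon 5 ACC (Thr): third position 4-fold.
Codon 6 CTA (Leu): third position 4-fold.
Codon 7 CGC (Arg): third position 4-fold.
Four-fold degenerate third positions: 3.

3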